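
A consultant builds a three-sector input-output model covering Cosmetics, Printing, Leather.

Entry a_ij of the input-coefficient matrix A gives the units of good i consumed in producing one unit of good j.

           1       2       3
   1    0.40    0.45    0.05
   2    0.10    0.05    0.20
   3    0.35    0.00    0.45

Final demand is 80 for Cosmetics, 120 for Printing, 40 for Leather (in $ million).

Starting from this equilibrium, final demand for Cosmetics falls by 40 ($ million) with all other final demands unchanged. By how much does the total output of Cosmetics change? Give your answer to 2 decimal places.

I − A =
  [   0.60    -0.45    -0.05]
  [  -0.10     0.95    -0.20]
  [  -0.35     0.00     0.55]
Cofactors of I−A, C_ij = (−1)^(i+j)·(minor ij) (rows/columns in the sector order above):
  C_11 = (0.95)(0.55) − (-0.20)(0.00) = 0.5225
  C_12 = −[(-0.10)(0.55) − (-0.20)(-0.35)] = 0.1250
  C_13 = (-0.10)(0.00) − (0.95)(-0.35) = 0.3325
  C_21 = −[(-0.45)(0.55) − (-0.05)(0.00)] = 0.2475
  C_22 = (0.60)(0.55) − (-0.05)(-0.35) = 0.3125
  C_23 = −[(0.60)(0.00) − (-0.45)(-0.35)] = 0.1575
  C_31 = (-0.45)(-0.20) − (-0.05)(0.95) = 0.1375
  C_32 = −[(0.60)(-0.20) − (-0.05)(-0.10)] = 0.1250
  C_33 = (0.60)(0.95) − (-0.45)(-0.10) = 0.5250
det(I−A) = Σ_j (I−A)_1j·C_1j = (0.60)(0.5225) + (-0.45)(0.1250) + (-0.05)(0.3325) = 0.240625
adj(I−A) = Cᵀ =
  [ 0.5225   0.2475   0.1375]
  [ 0.1250   0.3125   0.1250]
  [ 0.3325   0.1575   0.5250]
(I − A)⁻¹ = adj(I−A) / det(I−A) ≈
  [   2.1714     1.0286     0.5714]
  [   0.5195     1.2987     0.5195]
  [   1.3818     0.6545     2.1818]
Δx = (I − A)⁻¹ Δd with Δd having -40 in the Cosmetics component and 0 elsewhere.
So Δx_1 = L_11 · (-40), where L_11 = adj(I−A)_11 / det(I−A) = 0.5225 / 0.240625.
Δx_1 = 0.5225 × (-40) / 0.240625 = -20.90 / 0.240625 ≈ -86.86.

Δx_1 = -86.86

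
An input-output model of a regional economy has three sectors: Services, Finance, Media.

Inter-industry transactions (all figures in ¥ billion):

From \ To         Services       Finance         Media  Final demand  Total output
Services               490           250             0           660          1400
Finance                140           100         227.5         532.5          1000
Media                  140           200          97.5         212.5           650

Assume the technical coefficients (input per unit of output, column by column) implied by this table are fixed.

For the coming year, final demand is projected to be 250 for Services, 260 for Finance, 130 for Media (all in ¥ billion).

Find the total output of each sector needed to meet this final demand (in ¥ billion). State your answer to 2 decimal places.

x_S = 569.95, x_F = 481.86, x_M = 333.37

Technical coefficients a_ij = z_ij / X_j:
  a_SS = 490/1400 = 0.35, a_FS = 140/1400 = 0.10, a_MS = 140/1400 = 0.10
  a_SF = 250/1000 = 0.25, a_FF = 100/1000 = 0.10, a_MF = 200/1000 = 0.20
  a_SM = 0/650 = 0.00, a_FM = 227.5/650 = 0.35, a_MM = 97.5/650 = 0.15
I − A =
  [   0.65    -0.25     0.00]
  [  -0.10     0.90    -0.35]
  [  -0.10    -0.20     0.85]
Cofactors of I−A, C_ij = (−1)^(i+j)·(minor ij) (rows/columns in the sector order above):
  C_11 = (0.90)(0.85) − (-0.35)(-0.20) = 0.6950
  C_12 = −[(-0.10)(0.85) − (-0.35)(-0.10)] = 0.1200
  C_13 = (-0.10)(-0.20) − (0.90)(-0.10) = 0.1100
  C_21 = −[(-0.25)(0.85) − (0.00)(-0.20)] = 0.2125
  C_22 = (0.65)(0.85) − (0.00)(-0.10) = 0.5525
  C_23 = −[(0.65)(-0.20) − (-0.25)(-0.10)] = 0.1550
  C_31 = (-0.25)(-0.35) − (0.00)(0.90) = 0.0875
  C_32 = −[(0.65)(-0.35) − (0.00)(-0.10)] = 0.2275
  C_33 = (0.65)(0.90) − (-0.25)(-0.10) = 0.5600
det(I−A) = Σ_j (I−A)_1j·C_1j = (0.65)(0.6950) + (-0.25)(0.1200) + (0.00)(0.1100) = 0.42175
adj(I−A) = Cᵀ =
  [ 0.6950   0.2125   0.0875]
  [ 0.1200   0.5525   0.2275]
  [ 0.1100   0.1550   0.5600]
(I − A)⁻¹ = adj(I−A) / det(I−A) ≈
  [   1.6479     0.5039     0.2075]
  [   0.2845     1.3100     0.5394]
  [   0.2608     0.3675     1.3278]
x = (I − A)⁻¹ d = adj(I−A)·d / det(I−A), with det(I−A) = 0.42175:
  x_S = (0.6950·250 + 0.2125·260 + 0.0875·130) / 0.42175 = 240.375 / 0.42175 ≈ 569.95
  x_F = (0.1200·250 + 0.5525·260 + 0.2275·130) / 0.42175 = 203.225 / 0.42175 ≈ 481.86
  x_M = (0.1100·250 + 0.1550·260 + 0.5600·130) / 0.42175 = 140.60 / 0.42175 ≈ 333.37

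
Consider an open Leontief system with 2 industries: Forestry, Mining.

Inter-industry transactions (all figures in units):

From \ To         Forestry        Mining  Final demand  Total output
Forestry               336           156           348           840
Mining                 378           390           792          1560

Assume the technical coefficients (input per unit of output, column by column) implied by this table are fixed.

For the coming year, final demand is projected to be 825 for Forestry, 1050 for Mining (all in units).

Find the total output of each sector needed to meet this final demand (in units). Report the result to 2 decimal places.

x_1 = 1787.04, x_2 = 2472.22

Technical coefficients a_ij = z_ij / X_j:
  a_11 = 336/840 = 0.40, a_21 = 378/840 = 0.45
  a_12 = 156/1560 = 0.10, a_22 = 390/1560 = 0.25
I − A =
  [   0.60    -0.10]
  [  -0.45     0.75]
det(I−A) = (0.60)(0.75) − (-0.10)(-0.45) = 0.4050
adj(I−A) = [[0.75, 0.10], [0.45, 0.60]]
(I − A)⁻¹ = adj(I−A) / det(I−A) ≈
  [   1.8519     0.2469]
  [   1.1111     1.4815]
x = (I − A)⁻¹ d = adj(I−A)·d / det(I−A), with det(I−A) = 0.4050:
  x_1 = (0.75·825 + 0.10·1050) / 0.4050 = 723.75 / 0.4050 ≈ 1787.04
  x_2 = (0.45·825 + 0.60·1050) / 0.4050 = 1001.25 / 0.4050 ≈ 2472.22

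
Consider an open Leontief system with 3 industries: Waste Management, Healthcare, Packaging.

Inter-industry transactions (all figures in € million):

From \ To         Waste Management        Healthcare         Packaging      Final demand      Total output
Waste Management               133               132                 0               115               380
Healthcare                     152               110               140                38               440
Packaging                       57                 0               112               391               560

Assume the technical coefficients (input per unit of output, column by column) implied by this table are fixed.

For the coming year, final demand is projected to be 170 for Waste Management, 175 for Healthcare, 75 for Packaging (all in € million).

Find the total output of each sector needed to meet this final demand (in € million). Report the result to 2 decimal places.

x_W = 529.18, x_H = 579.89, x_P = 192.97

Technical coefficients a_ij = z_ij / X_j:
  a_WW = 133/380 = 0.35, a_HW = 152/380 = 0.40, a_PW = 57/380 = 0.15
  a_WH = 132/440 = 0.30, a_HH = 110/440 = 0.25, a_PH = 0/440 = 0.00
  a_WP = 0/560 = 0.00, a_HP = 140/560 = 0.25, a_PP = 112/560 = 0.20
I − A =
  [   0.65    -0.30     0.00]
  [  -0.40     0.75    -0.25]
  [  -0.15     0.00     0.80]
Cofactors of I−A, C_ij = (−1)^(i+j)·(minor ij) (rows/columns in the sector order above):
  C_11 = (0.75)(0.80) − (-0.25)(0.00) = 0.6000
  C_12 = −[(-0.40)(0.80) − (-0.25)(-0.15)] = 0.3575
  C_13 = (-0.40)(0.00) − (0.75)(-0.15) = 0.1125
  C_21 = −[(-0.30)(0.80) − (0.00)(0.00)] = 0.2400
  C_22 = (0.65)(0.80) − (0.00)(-0.15) = 0.5200
  C_23 = −[(0.65)(0.00) − (-0.30)(-0.15)] = 0.0450
  C_31 = (-0.30)(-0.25) − (0.00)(0.75) = 0.0750
  C_32 = −[(0.65)(-0.25) − (0.00)(-0.40)] = 0.1625
  C_33 = (0.65)(0.75) − (-0.30)(-0.40) = 0.3675
det(I−A) = Σ_j (I−A)_1j·C_1j = (0.65)(0.6000) + (-0.30)(0.3575) + (0.00)(0.1125) = 0.28275
adj(I−A) = Cᵀ =
  [ 0.6000   0.2400   0.0750]
  [ 0.3575   0.5200   0.1625]
  [ 0.1125   0.0450   0.3675]
(I − A)⁻¹ = adj(I−A) / det(I−A) ≈
  [   2.1220     0.8488     0.2653]
  [   1.2644     1.8391     0.5747]
  [   0.3979     0.1592     1.2997]
x = (I − A)⁻¹ d = adj(I−A)·d / det(I−A), with det(I−A) = 0.28275:
  x_W = (0.6000·170 + 0.2400·175 + 0.0750·75) / 0.28275 = 149.625 / 0.28275 ≈ 529.18
  x_H = (0.3575·170 + 0.5200·175 + 0.1625·75) / 0.28275 = 163.9625 / 0.28275 ≈ 579.89
  x_P = (0.1125·170 + 0.0450·175 + 0.3675·75) / 0.28275 = 54.5625 / 0.28275 ≈ 192.97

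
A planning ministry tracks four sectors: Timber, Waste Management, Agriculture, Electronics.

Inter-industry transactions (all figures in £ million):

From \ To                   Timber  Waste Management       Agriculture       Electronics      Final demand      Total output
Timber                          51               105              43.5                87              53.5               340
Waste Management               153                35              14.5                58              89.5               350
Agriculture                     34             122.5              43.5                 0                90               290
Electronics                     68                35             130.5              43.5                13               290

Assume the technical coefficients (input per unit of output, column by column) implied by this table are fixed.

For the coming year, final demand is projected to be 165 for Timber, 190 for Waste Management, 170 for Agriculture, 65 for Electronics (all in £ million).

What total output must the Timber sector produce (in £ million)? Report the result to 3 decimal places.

Technical coefficients a_ij = z_ij / X_j:
  a_11 = 51/340 = 0.15, a_21 = 153/340 = 0.45, a_31 = 34/340 = 0.10, a_41 = 68/340 = 0.20
  a_12 = 105/350 = 0.30, a_22 = 35/350 = 0.10, a_32 = 122.5/350 = 0.35, a_42 = 35/350 = 0.10
  a_13 = 43.5/290 = 0.15, a_23 = 14.5/290 = 0.05, a_33 = 43.5/290 = 0.15, a_43 = 130.5/290 = 0.45
  a_14 = 87/290 = 0.30, a_24 = 58/290 = 0.20, a_34 = 0/290 = 0.00, a_44 = 43.5/290 = 0.15
I − A =
  [   0.85    -0.30    -0.15    -0.30]
  [  -0.45     0.90    -0.05    -0.20]
  [  -0.10    -0.35     0.85     0.00]
  [  -0.20    -0.10    -0.45     0.85]
Compute the cofactors C_ij = (−1)^(i+j)·(3×3 minor ij) of I−A; the adjugate is their transpose:
adj(I−A) = Cᵀ =
  [ 0.586875   0.334125   0.274500   0.285750]
  [ 0.372375   0.536875   0.233750   0.257750]
  [ 0.222375   0.260375   0.439000   0.139750]
  [ 0.299625   0.279625   0.324500   0.482000]
det(I−A) = Σ_j (I−A)_1j·C_1j = (0.85)(0.586875) + (-0.30)(0.372375) + (-0.15)(0.222375) + (-0.30)(0.299625) = 0.2638875
(I − A)⁻¹ = adj(I−A) / det(I−A) ≈
  [   2.2240     1.2662     1.0402     1.0828]
  [   1.4111     2.0345     0.8858     0.9767]
  [   0.8427     0.9867     1.6636     0.5296]
  [   1.1354     1.0596     1.2297     1.8265]
x = (I − A)⁻¹ d = adj(I−A)·d / det(I−A), with det(I−A) = 0.2638875:
  x_1 = (0.586875·165 + 0.334125·190 + 0.274500·170 + 0.285750·65) / 0.2638875 = 225.556875 / 0.2638875 ≈ 854.746
  x_2 = (0.372375·165 + 0.536875·190 + 0.233750·170 + 0.257750·65) / 0.2638875 = 219.939375 / 0.2638875 ≈ 833.459
  x_3 = (0.222375·165 + 0.260375·190 + 0.439000·170 + 0.139750·65) / 0.2638875 = 169.876875 / 0.2638875 ≈ 643.747
  x_4 = (0.299625·165 + 0.279625·190 + 0.324500·170 + 0.482000·65) / 0.2638875 = 189.061875 / 0.2638875 ≈ 716.449

x_1 = 854.746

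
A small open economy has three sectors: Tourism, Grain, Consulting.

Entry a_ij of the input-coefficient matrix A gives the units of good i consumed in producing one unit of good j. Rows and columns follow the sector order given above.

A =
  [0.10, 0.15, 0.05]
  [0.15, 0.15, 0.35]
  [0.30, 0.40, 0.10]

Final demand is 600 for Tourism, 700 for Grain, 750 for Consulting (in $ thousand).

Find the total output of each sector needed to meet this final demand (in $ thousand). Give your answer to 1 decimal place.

x_T = 1086.1, x_G = 1845.1, x_C = 2015.4

I − A =
  [   0.90    -0.15    -0.05]
  [  -0.15     0.85    -0.35]
  [  -0.30    -0.40     0.90]
Cofactors of I−A, C_ij = (−1)^(i+j)·(minor ij) (rows/columns in the sector order above):
  C_11 = (0.85)(0.90) − (-0.35)(-0.40) = 0.6250
  C_12 = −[(-0.15)(0.90) − (-0.35)(-0.30)] = 0.2400
  C_13 = (-0.15)(-0.40) − (0.85)(-0.30) = 0.3150
  C_21 = −[(-0.15)(0.90) − (-0.05)(-0.40)] = 0.1550
  C_22 = (0.90)(0.90) − (-0.05)(-0.30) = 0.7950
  C_23 = −[(0.90)(-0.40) − (-0.15)(-0.30)] = 0.4050
  C_31 = (-0.15)(-0.35) − (-0.05)(0.85) = 0.0950
  C_32 = −[(0.90)(-0.35) − (-0.05)(-0.15)] = 0.3225
  C_33 = (0.90)(0.85) − (-0.15)(-0.15) = 0.7425
det(I−A) = Σ_j (I−A)_1j·C_1j = (0.90)(0.6250) + (-0.15)(0.2400) + (-0.05)(0.3150) = 0.51075
adj(I−A) = Cᵀ =
  [ 0.6250   0.1550   0.0950]
  [ 0.2400   0.7950   0.3225]
  [ 0.3150   0.4050   0.7425]
(I − A)⁻¹ = adj(I−A) / det(I−A) ≈
  [   1.2237     0.3035     0.1860]
  [   0.4699     1.5565     0.6314]
  [   0.6167     0.7930     1.4537]
x = (I − A)⁻¹ d = adj(I−A)·d / det(I−A), with det(I−A) = 0.51075:
  x_T = (0.6250·600 + 0.1550·700 + 0.0950·750) / 0.51075 = 554.75 / 0.51075 ≈ 1086.1
  x_G = (0.2400·600 + 0.7950·700 + 0.3225·750) / 0.51075 = 942.375 / 0.51075 ≈ 1845.1
  x_C = (0.3150·600 + 0.4050·700 + 0.7425·750) / 0.51075 = 1029.375 / 0.51075 ≈ 2015.4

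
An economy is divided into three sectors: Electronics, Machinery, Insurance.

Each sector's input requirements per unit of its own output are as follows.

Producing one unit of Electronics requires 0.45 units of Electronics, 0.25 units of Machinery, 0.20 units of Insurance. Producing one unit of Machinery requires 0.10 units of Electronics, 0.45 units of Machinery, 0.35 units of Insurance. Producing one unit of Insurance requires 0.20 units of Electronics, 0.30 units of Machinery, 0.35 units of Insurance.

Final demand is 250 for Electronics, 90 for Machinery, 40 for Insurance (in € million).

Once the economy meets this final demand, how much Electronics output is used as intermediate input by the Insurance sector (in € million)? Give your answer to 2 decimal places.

z_EI = 206.42

I − A =
  [   0.55    -0.10    -0.20]
  [  -0.25     0.55    -0.30]
  [  -0.20    -0.35     0.65]
Cofactors of I−A, C_ij = (−1)^(i+j)·(minor ij) (rows/columns in the sector order above):
  C_11 = (0.55)(0.65) − (-0.30)(-0.35) = 0.2525
  C_12 = −[(-0.25)(0.65) − (-0.30)(-0.20)] = 0.2225
  C_13 = (-0.25)(-0.35) − (0.55)(-0.20) = 0.1975
  C_21 = −[(-0.10)(0.65) − (-0.20)(-0.35)] = 0.1350
  C_22 = (0.55)(0.65) − (-0.20)(-0.20) = 0.3175
  C_23 = −[(0.55)(-0.35) − (-0.10)(-0.20)] = 0.2125
  C_31 = (-0.10)(-0.30) − (-0.20)(0.55) = 0.1400
  C_32 = −[(0.55)(-0.30) − (-0.20)(-0.25)] = 0.2150
  C_33 = (0.55)(0.55) − (-0.10)(-0.25) = 0.2775
det(I−A) = Σ_j (I−A)_1j·C_1j = (0.55)(0.2525) + (-0.10)(0.2225) + (-0.20)(0.1975) = 0.077125
adj(I−A) = Cᵀ =
  [ 0.2525   0.1350   0.1400]
  [ 0.2225   0.3175   0.2150]
  [ 0.1975   0.2125   0.2775]
(I − A)⁻¹ = adj(I−A) / det(I−A) ≈
  [   3.2739     1.7504     1.8152]
  [   2.8849     4.1167     2.7877]
  [   2.5608     2.7553     3.5981]
First solve x = (I − A)⁻¹ d = adj(I−A)·d / det(I−A); in particular x_I = (0.1975·250 + 0.2125·90 + 0.2775·40) / 0.077125 = 79.60 / 0.077125 ≈ 1032.0908.
Intermediate flow from E to I: z_EI = a_EI · x_I = 0.20 × 79.60 / 0.077125 = 15.92 / 0.077125 ≈ 206.42.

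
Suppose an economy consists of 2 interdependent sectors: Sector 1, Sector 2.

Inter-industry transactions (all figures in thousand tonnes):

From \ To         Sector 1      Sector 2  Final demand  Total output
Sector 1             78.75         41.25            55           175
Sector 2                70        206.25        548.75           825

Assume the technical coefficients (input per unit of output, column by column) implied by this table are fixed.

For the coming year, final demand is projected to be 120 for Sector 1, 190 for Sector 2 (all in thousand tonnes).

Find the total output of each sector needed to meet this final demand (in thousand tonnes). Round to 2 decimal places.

Technical coefficients a_ij = z_ij / X_j:
  a_11 = 78.75/175 = 0.45, a_21 = 70/175 = 0.40
  a_12 = 41.25/825 = 0.05, a_22 = 206.25/825 = 0.25
I − A =
  [   0.55    -0.05]
  [  -0.40     0.75]
det(I−A) = (0.55)(0.75) − (-0.05)(-0.40) = 0.3925
adj(I−A) = [[0.75, 0.05], [0.40, 0.55]]
(I − A)⁻¹ = adj(I−A) / det(I−A) ≈
  [   1.9108     0.1274]
  [   1.0191     1.4013]
x = (I − A)⁻¹ d = adj(I−A)·d / det(I−A), with det(I−A) = 0.3925:
  x_1 = (0.75·120 + 0.05·190) / 0.3925 = 99.50 / 0.3925 ≈ 253.50
  x_2 = (0.40·120 + 0.55·190) / 0.3925 = 152.50 / 0.3925 ≈ 388.54

x_1 = 253.50, x_2 = 388.54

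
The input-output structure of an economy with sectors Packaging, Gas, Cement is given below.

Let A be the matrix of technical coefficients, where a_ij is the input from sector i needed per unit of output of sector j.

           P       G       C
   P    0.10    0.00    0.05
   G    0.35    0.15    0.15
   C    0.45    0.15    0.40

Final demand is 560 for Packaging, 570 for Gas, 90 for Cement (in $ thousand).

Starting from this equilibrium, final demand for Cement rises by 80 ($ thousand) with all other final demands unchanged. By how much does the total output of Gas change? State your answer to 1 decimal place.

I − A =
  [   0.90     0.00    -0.05]
  [  -0.35     0.85    -0.15]
  [  -0.45    -0.15     0.60]
Cofactors of I−A, C_ij = (−1)^(i+j)·(minor ij) (rows/columns in the sector order above):
  C_11 = (0.85)(0.60) − (-0.15)(-0.15) = 0.4875
  C_12 = −[(-0.35)(0.60) − (-0.15)(-0.45)] = 0.2775
  C_13 = (-0.35)(-0.15) − (0.85)(-0.45) = 0.4350
  C_21 = −[(0.00)(0.60) − (-0.05)(-0.15)] = 0.0075
  C_22 = (0.90)(0.60) − (-0.05)(-0.45) = 0.5175
  C_23 = −[(0.90)(-0.15) − (0.00)(-0.45)] = 0.1350
  C_31 = (0.00)(-0.15) − (-0.05)(0.85) = 0.0425
  C_32 = −[(0.90)(-0.15) − (-0.05)(-0.35)] = 0.1525
  C_33 = (0.90)(0.85) − (0.00)(-0.35) = 0.7650
det(I−A) = Σ_j (I−A)_1j·C_1j = (0.90)(0.4875) + (0.00)(0.2775) + (-0.05)(0.4350) = 0.4170
adj(I−A) = Cᵀ =
  [ 0.4875   0.0075   0.0425]
  [ 0.2775   0.5175   0.1525]
  [ 0.4350   0.1350   0.7650]
(I − A)⁻¹ = adj(I−A) / det(I−A) ≈
  [   1.1691     0.0180     0.1019]
  [   0.6655     1.2410     0.3657]
  [   1.0432     0.3237     1.8345]
Δx = (I − A)⁻¹ Δd with Δd having +80 in the Cement component and 0 elsewhere.
So Δx_G = L_GC · (+80), where L_GC = adj(I−A)_GC / det(I−A) = 0.1525 / 0.4170.
Δx_G = 0.1525 × (+80) / 0.4170 = 12.20 / 0.4170 ≈ 29.3.

Δx_G = 29.3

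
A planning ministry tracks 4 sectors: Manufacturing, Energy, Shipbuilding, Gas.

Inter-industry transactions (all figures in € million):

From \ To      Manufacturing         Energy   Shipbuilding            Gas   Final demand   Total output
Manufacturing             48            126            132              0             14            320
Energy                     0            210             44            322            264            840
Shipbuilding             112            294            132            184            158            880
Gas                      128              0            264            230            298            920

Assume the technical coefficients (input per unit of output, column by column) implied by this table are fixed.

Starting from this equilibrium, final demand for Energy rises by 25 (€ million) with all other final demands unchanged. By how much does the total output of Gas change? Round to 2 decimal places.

Technical coefficients a_ij = z_ij / X_j:
  a_MM = 48/320 = 0.15, a_EM = 0/320 = 0.00, a_SM = 112/320 = 0.35, a_GM = 128/320 = 0.40
  a_ME = 126/840 = 0.15, a_EE = 210/840 = 0.25, a_SE = 294/840 = 0.35, a_GE = 0/840 = 0.00
  a_MS = 132/880 = 0.15, a_ES = 44/880 = 0.05, a_SS = 132/880 = 0.15, a_GS = 264/880 = 0.30
  a_MG = 0/920 = 0.00, a_EG = 322/920 = 0.35, a_SG = 184/920 = 0.20, a_GG = 230/920 = 0.25
I − A =
  [   0.85    -0.15    -0.15     0.00]
  [   0.00     0.75    -0.05    -0.35]
  [  -0.35    -0.35     0.85    -0.20]
  [  -0.40     0.00    -0.30     0.75]
Compute the cofactors C_ij = (−1)^(i+j)·(3×3 minor ij) of I−A; the adjugate is their transpose:
adj(I−A) = Cᵀ =
  [ 0.383250   0.126000   0.105750   0.087000]
  [ 0.172875   0.439500   0.142125   0.243000]
  [ 0.305875   0.274500   0.457125   0.250000]
  [ 0.326750   0.177000   0.239250   0.485000]
det(I−A) = Σ_j (I−A)_1j·C_1j = (0.85)(0.383250) + (-0.15)(0.172875) + (-0.15)(0.305875) + (0.00)(0.326750) = 0.25395
(I − A)⁻¹ = adj(I−A) / det(I−A) ≈
  [   1.5092     0.4962     0.4164     0.3426]
  [   0.6807     1.7307     0.5597     0.9569]
  [   1.2045     1.0809     1.8001     0.9844]
  [   1.2867     0.6970     0.9421     1.9098]
Δx = (I − A)⁻¹ Δd with Δd having +25 in the Energy component and 0 elsewhere.
So Δx_G = L_GE · (+25), where L_GE = adj(I−A)_GE / det(I−A) = 0.177000 / 0.25395.
Δx_G = 0.177000 × (+25) / 0.25395 = 4.425 / 0.25395 ≈ 17.42.

Δx_G = 17.42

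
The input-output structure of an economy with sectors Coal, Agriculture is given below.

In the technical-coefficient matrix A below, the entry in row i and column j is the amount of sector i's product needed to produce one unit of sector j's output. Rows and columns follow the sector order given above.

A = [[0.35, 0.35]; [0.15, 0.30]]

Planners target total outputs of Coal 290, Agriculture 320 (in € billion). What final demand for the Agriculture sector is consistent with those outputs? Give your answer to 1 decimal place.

d_2 = 180.5

I − A =
  [   0.65    -0.35]
  [  -0.15     0.70]
d = (I − A) x:
  d_1 = (+0.65)·290 + (-0.35)·320 = 76.5
  d_2 = (-0.15)·290 + (+0.70)·320 = 180.5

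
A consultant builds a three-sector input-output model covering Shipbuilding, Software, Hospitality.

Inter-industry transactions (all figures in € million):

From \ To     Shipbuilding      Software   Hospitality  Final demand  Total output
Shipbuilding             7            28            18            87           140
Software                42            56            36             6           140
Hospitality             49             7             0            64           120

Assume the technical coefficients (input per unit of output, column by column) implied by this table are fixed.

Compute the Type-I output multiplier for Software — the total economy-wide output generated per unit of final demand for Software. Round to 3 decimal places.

m_2 = 2.772

Technical coefficients a_ij = z_ij / X_j:
  a_11 = 7/140 = 0.05, a_21 = 42/140 = 0.30, a_31 = 49/140 = 0.35
  a_12 = 28/140 = 0.20, a_22 = 56/140 = 0.40, a_32 = 7/140 = 0.05
  a_13 = 18/120 = 0.15, a_23 = 36/120 = 0.30, a_33 = 0/120 = 0.00
I − A =
  [   0.95    -0.20    -0.15]
  [  -0.30     0.60    -0.30]
  [  -0.35    -0.05     1.00]
Cofactors of I−A, C_ij = (−1)^(i+j)·(minor ij) (rows/columns in the sector order above):
  C_11 = (0.60)(1.00) − (-0.30)(-0.05) = 0.5850
  C_12 = −[(-0.30)(1.00) − (-0.30)(-0.35)] = 0.4050
  C_13 = (-0.30)(-0.05) − (0.60)(-0.35) = 0.2250
  C_21 = −[(-0.20)(1.00) − (-0.15)(-0.05)] = 0.2075
  C_22 = (0.95)(1.00) − (-0.15)(-0.35) = 0.8975
  C_23 = −[(0.95)(-0.05) − (-0.20)(-0.35)] = 0.1175
  C_31 = (-0.20)(-0.30) − (-0.15)(0.60) = 0.1500
  C_32 = −[(0.95)(-0.30) − (-0.15)(-0.30)] = 0.3300
  C_33 = (0.95)(0.60) − (-0.20)(-0.30) = 0.5100
det(I−A) = Σ_j (I−A)_1j·C_1j = (0.95)(0.5850) + (-0.20)(0.4050) + (-0.15)(0.2250) = 0.4410
adj(I−A) = Cᵀ =
  [ 0.5850   0.2075   0.1500]
  [ 0.4050   0.8975   0.3300]
  [ 0.2250   0.1175   0.5100]
(I − A)⁻¹ = adj(I−A) / det(I−A) ≈
  [   1.3265     0.4705     0.3401]
  [   0.9184     2.0351     0.7483]
  [   0.5102     0.2664     1.1565]
The output multiplier for sector j is the column-j sum of the Leontief inverse (I − A)⁻¹ = adj(I−A) / det(I−A).
Column 2 of adj(I−A): (0.2075, 0.8975, 0.1175); det(I−A) = 0.4410.
m_2 = (0.2075 + 0.8975 + 0.1175) / 0.4410 = 1.2225 / 0.4410 ≈ 2.772.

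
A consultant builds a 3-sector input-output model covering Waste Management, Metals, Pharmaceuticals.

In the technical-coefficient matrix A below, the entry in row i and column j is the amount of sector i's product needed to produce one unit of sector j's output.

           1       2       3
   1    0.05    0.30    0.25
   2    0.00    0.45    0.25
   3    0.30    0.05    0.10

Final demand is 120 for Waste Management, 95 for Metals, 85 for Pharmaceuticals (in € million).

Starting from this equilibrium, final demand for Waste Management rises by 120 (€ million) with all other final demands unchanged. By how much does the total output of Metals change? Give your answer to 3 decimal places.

Δx_2 = 22.806

I − A =
  [   0.95    -0.30    -0.25]
  [   0.00     0.55    -0.25]
  [  -0.30    -0.05     0.90]
Cofactors of I−A, C_ij = (−1)^(i+j)·(minor ij) (rows/columns in the sector order above):
  C_11 = (0.55)(0.90) − (-0.25)(-0.05) = 0.4825
  C_12 = −[(0.00)(0.90) − (-0.25)(-0.30)] = 0.0750
  C_13 = (0.00)(-0.05) − (0.55)(-0.30) = 0.1650
  C_21 = −[(-0.30)(0.90) − (-0.25)(-0.05)] = 0.2825
  C_22 = (0.95)(0.90) − (-0.25)(-0.30) = 0.7800
  C_23 = −[(0.95)(-0.05) − (-0.30)(-0.30)] = 0.1375
  C_31 = (-0.30)(-0.25) − (-0.25)(0.55) = 0.2125
  C_32 = −[(0.95)(-0.25) − (-0.25)(0.00)] = 0.2375
  C_33 = (0.95)(0.55) − (-0.30)(0.00) = 0.5225
det(I−A) = Σ_j (I−A)_1j·C_1j = (0.95)(0.4825) + (-0.30)(0.0750) + (-0.25)(0.1650) = 0.394625
adj(I−A) = Cᵀ =
  [ 0.4825   0.2825   0.2125]
  [ 0.0750   0.7800   0.2375]
  [ 0.1650   0.1375   0.5225]
(I − A)⁻¹ = adj(I−A) / det(I−A) ≈
  [   1.2227     0.7159     0.5385]
  [   0.1901     1.9766     0.6018]
  [   0.4181     0.3484     1.3240]
Δx = (I − A)⁻¹ Δd with Δd having +120 in the Waste Management component and 0 elsewhere.
So Δx_2 = L_21 · (+120), where L_21 = adj(I−A)_21 / det(I−A) = 0.0750 / 0.394625.
Δx_2 = 0.0750 × (+120) / 0.394625 = 9.00 / 0.394625 ≈ 22.806.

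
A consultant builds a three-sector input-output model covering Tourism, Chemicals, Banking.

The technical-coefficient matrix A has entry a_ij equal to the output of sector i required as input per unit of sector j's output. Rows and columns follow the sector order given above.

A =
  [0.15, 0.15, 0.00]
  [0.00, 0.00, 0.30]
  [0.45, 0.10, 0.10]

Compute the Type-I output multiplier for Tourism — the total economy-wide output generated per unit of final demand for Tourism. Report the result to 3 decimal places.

I − A =
  [   0.85    -0.15     0.00]
  [   0.00     1.00    -0.30]
  [  -0.45    -0.10     0.90]
Cofactors of I−A, C_ij = (−1)^(i+j)·(minor ij) (rows/columns in the sector order above):
  C_11 = (1.00)(0.90) − (-0.30)(-0.10) = 0.8700
  C_12 = −[(0.00)(0.90) − (-0.30)(-0.45)] = 0.1350
  C_13 = (0.00)(-0.10) − (1.00)(-0.45) = 0.4500
  C_21 = −[(-0.15)(0.90) − (0.00)(-0.10)] = 0.1350
  C_22 = (0.85)(0.90) − (0.00)(-0.45) = 0.7650
  C_23 = −[(0.85)(-0.10) − (-0.15)(-0.45)] = 0.1525
  C_31 = (-0.15)(-0.30) − (0.00)(1.00) = 0.0450
  C_32 = −[(0.85)(-0.30) − (0.00)(0.00)] = 0.2550
  C_33 = (0.85)(1.00) − (-0.15)(0.00) = 0.8500
det(I−A) = Σ_j (I−A)_1j·C_1j = (0.85)(0.8700) + (-0.15)(0.1350) + (0.00)(0.4500) = 0.71925
adj(I−A) = Cᵀ =
  [ 0.8700   0.1350   0.0450]
  [ 0.1350   0.7650   0.2550]
  [ 0.4500   0.1525   0.8500]
(I − A)⁻¹ = adj(I−A) / det(I−A) ≈
  [   1.2096     0.1877     0.0626]
  [   0.1877     1.0636     0.3545]
  [   0.6257     0.2120     1.1818]
The output multiplier for sector j is the column-j sum of the Leontief inverse (I − A)⁻¹ = adj(I−A) / det(I−A).
Column 1 of adj(I−A): (0.8700, 0.1350, 0.4500); det(I−A) = 0.71925.
m_1 = (0.8700 + 0.1350 + 0.4500) / 0.71925 = 1.455 / 0.71925 ≈ 2.023.

m_1 = 2.023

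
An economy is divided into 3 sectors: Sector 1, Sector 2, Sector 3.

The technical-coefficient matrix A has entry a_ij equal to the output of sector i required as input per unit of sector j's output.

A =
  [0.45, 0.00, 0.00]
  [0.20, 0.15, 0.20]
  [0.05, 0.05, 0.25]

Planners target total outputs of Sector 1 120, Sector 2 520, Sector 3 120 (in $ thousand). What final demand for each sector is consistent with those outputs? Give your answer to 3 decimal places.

I − A =
  [   0.55     0.00     0.00]
  [  -0.20     0.85    -0.20]
  [  -0.05    -0.05     0.75]
d = (I − A) x:
  d_1 = (+0.55)·120 + (+0.00)·520 + (+0.00)·120 = 66.000
  d_2 = (-0.20)·120 + (+0.85)·520 + (-0.20)·120 = 394.000
  d_3 = (-0.05)·120 + (-0.05)·520 + (+0.75)·120 = 58.000

d_1 = 66.000, d_2 = 394.000, d_3 = 58.000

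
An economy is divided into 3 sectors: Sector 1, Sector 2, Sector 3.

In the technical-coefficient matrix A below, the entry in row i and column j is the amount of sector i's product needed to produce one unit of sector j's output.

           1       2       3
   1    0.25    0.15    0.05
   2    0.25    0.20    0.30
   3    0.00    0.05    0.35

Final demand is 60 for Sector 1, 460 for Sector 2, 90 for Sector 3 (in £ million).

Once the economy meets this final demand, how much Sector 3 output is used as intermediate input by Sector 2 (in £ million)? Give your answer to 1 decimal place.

I − A =
  [   0.75    -0.15    -0.05]
  [  -0.25     0.80    -0.30]
  [   0.00    -0.05     0.65]
Cofactors of I−A, C_ij = (−1)^(i+j)·(minor ij) (rows/columns in the sector order above):
  C_11 = (0.80)(0.65) − (-0.30)(-0.05) = 0.5050
  C_12 = −[(-0.25)(0.65) − (-0.30)(0.00)] = 0.1625
  C_13 = (-0.25)(-0.05) − (0.80)(0.00) = 0.0125
  C_21 = −[(-0.15)(0.65) − (-0.05)(-0.05)] = 0.1000
  C_22 = (0.75)(0.65) − (-0.05)(0.00) = 0.4875
  C_23 = −[(0.75)(-0.05) − (-0.15)(0.00)] = 0.0375
  C_31 = (-0.15)(-0.30) − (-0.05)(0.80) = 0.0850
  C_32 = −[(0.75)(-0.30) − (-0.05)(-0.25)] = 0.2375
  C_33 = (0.75)(0.80) − (-0.15)(-0.25) = 0.5625
det(I−A) = Σ_j (I−A)_1j·C_1j = (0.75)(0.5050) + (-0.15)(0.1625) + (-0.05)(0.0125) = 0.35375
adj(I−A) = Cᵀ =
  [ 0.5050   0.1000   0.0850]
  [ 0.1625   0.4875   0.2375]
  [ 0.0125   0.0375   0.5625]
(I − A)⁻¹ = adj(I−A) / det(I−A) ≈
  [   1.4276     0.2827     0.2403]
  [   0.4594     1.3781     0.6714]
  [   0.0353     0.1060     1.5901]
First solve x = (I − A)⁻¹ d = adj(I−A)·d / det(I−A); in particular x_2 = (0.1625·60 + 0.4875·460 + 0.2375·90) / 0.35375 = 255.375 / 0.35375 ≈ 721.908.
Intermediate flow from 3 to 2: z_32 = a_32 · x_2 = 0.05 × 255.375 / 0.35375 = 12.76875 / 0.35375 ≈ 36.1.

z_32 = 36.1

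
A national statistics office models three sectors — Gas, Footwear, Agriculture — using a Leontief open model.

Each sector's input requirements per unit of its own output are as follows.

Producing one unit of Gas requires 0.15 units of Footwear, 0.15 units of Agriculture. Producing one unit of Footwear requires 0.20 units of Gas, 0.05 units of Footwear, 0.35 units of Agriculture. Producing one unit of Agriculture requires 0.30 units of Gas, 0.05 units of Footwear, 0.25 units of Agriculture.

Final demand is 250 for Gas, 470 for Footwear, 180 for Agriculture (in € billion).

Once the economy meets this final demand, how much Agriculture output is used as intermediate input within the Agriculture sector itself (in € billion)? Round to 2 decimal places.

z_33 = 160.39

I − A =
  [   1.00    -0.20    -0.30]
  [  -0.15     0.95    -0.05]
  [  -0.15    -0.35     0.75]
Cofactors of I−A, C_ij = (−1)^(i+j)·(minor ij) (rows/columns in the sector order above):
  C_11 = (0.95)(0.75) − (-0.05)(-0.35) = 0.6950
  C_12 = −[(-0.15)(0.75) − (-0.05)(-0.15)] = 0.1200
  C_13 = (-0.15)(-0.35) − (0.95)(-0.15) = 0.1950
  C_21 = −[(-0.20)(0.75) − (-0.30)(-0.35)] = 0.2550
  C_22 = (1.00)(0.75) − (-0.30)(-0.15) = 0.7050
  C_23 = −[(1.00)(-0.35) − (-0.20)(-0.15)] = 0.3800
  C_31 = (-0.20)(-0.05) − (-0.30)(0.95) = 0.2950
  C_32 = −[(1.00)(-0.05) − (-0.30)(-0.15)] = 0.0950
  C_33 = (1.00)(0.95) − (-0.20)(-0.15) = 0.9200
det(I−A) = Σ_j (I−A)_1j·C_1j = (1.00)(0.6950) + (-0.20)(0.1200) + (-0.30)(0.1950) = 0.6125
adj(I−A) = Cᵀ =
  [ 0.6950   0.2550   0.2950]
  [ 0.1200   0.7050   0.0950]
  [ 0.1950   0.3800   0.9200]
(I − A)⁻¹ = adj(I−A) / det(I−A) ≈
  [   1.1347     0.4163     0.4816]
  [   0.1959     1.1510     0.1551]
  [   0.3184     0.6204     1.5020]
First solve x = (I − A)⁻¹ d = adj(I−A)·d / det(I−A); in particular x_3 = (0.1950·250 + 0.3800·470 + 0.9200·180) / 0.6125 = 392.95 / 0.6125 ≈ 641.5510.
Intermediate flow from 3 to 3: z_33 = a_33 · x_3 = 0.25 × 392.95 / 0.6125 = 98.2375 / 0.6125 ≈ 160.39.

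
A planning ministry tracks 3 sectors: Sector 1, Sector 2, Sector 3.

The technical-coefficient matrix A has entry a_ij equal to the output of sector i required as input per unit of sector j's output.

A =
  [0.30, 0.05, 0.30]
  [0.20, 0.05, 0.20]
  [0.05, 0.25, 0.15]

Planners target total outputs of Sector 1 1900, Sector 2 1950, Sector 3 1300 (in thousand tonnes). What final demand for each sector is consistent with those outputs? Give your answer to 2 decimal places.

d_1 = 842.50, d_2 = 1212.50, d_3 = 522.50

I − A =
  [   0.70    -0.05    -0.30]
  [  -0.20     0.95    -0.20]
  [  -0.05    -0.25     0.85]
d = (I − A) x:
  d_1 = (+0.70)·1900 + (-0.05)·1950 + (-0.30)·1300 = 842.50
  d_2 = (-0.20)·1900 + (+0.95)·1950 + (-0.20)·1300 = 1212.50
  d_3 = (-0.05)·1900 + (-0.25)·1950 + (+0.85)·1300 = 522.50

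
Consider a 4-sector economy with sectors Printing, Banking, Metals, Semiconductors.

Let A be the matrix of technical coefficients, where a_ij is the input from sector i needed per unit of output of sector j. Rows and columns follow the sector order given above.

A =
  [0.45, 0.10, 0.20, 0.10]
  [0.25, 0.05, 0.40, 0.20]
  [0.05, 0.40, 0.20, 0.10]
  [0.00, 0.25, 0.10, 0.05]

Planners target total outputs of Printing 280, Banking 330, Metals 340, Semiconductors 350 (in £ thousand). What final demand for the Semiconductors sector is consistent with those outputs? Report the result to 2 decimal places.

I − A =
  [   0.55    -0.10    -0.20    -0.10]
  [  -0.25     0.95    -0.40    -0.20]
  [  -0.05    -0.40     0.80    -0.10]
  [   0.00    -0.25    -0.10     0.95]
d = (I − A) x:
  d_P = (+0.55)·280 + (-0.10)·330 + (-0.20)·340 + (-0.10)·350 = 18.00
  d_B = (-0.25)·280 + (+0.95)·330 + (-0.40)·340 + (-0.20)·350 = 37.50
  d_M = (-0.05)·280 + (-0.40)·330 + (+0.80)·340 + (-0.10)·350 = 91.00
  d_S = (+0.00)·280 + (-0.25)·330 + (-0.10)·340 + (+0.95)·350 = 216.00

d_S = 216.00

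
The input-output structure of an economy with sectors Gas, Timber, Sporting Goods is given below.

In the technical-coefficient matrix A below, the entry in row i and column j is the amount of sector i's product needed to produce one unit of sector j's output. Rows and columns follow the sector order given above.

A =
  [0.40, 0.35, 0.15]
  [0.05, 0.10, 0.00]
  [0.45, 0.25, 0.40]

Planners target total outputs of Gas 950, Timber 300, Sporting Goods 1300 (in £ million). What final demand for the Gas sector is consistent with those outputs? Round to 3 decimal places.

I − A =
  [   0.60    -0.35    -0.15]
  [  -0.05     0.90     0.00]
  [  -0.45    -0.25     0.60]
d = (I − A) x:
  d_1 = (+0.60)·950 + (-0.35)·300 + (-0.15)·1300 = 270.000
  d_2 = (-0.05)·950 + (+0.90)·300 + (+0.00)·1300 = 222.500
  d_3 = (-0.45)·950 + (-0.25)·300 + (+0.60)·1300 = 277.500

d_1 = 270.000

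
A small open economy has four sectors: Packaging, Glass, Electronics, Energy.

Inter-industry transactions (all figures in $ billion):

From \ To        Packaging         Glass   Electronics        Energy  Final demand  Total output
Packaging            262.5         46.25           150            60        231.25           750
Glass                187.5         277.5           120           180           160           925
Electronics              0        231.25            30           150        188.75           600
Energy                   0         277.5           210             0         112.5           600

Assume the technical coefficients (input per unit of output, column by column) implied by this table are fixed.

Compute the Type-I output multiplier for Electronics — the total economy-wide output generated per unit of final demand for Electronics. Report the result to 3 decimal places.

Technical coefficients a_ij = z_ij / X_j:
  a_11 = 262.5/750 = 0.35, a_21 = 187.5/750 = 0.25, a_31 = 0/750 = 0.00, a_41 = 0/750 = 0.00
  a_12 = 46.25/925 = 0.05, a_22 = 277.5/925 = 0.30, a_32 = 231.25/925 = 0.25, a_42 = 277.5/925 = 0.30
  a_13 = 150/600 = 0.25, a_23 = 120/600 = 0.20, a_33 = 30/600 = 0.05, a_43 = 210/600 = 0.35
  a_14 = 60/600 = 0.10, a_24 = 180/600 = 0.30, a_34 = 150/600 = 0.25, a_44 = 0/600 = 0.00
I − A =
  [   0.65    -0.05    -0.25    -0.10]
  [  -0.25     0.70    -0.20    -0.30]
  [   0.00    -0.25     0.95    -0.25]
  [   0.00    -0.30    -0.35     1.00]
Compute the cofactors C_ij = (−1)^(i+j)·(3×3 minor ij) of I−A; the adjugate is their transpose:
adj(I−A) = Cᵀ =
  [ 0.427000   0.161625   0.198250   0.140750]
  [ 0.215625   0.560625   0.269500   0.257125]
  [ 0.081250   0.211250   0.376500   0.165625]
  [ 0.093125   0.242125   0.212625   0.372250]
det(I−A) = Σ_j (I−A)_1j·C_1j = (0.65)(0.427000) + (-0.05)(0.215625) + (-0.25)(0.081250) + (-0.10)(0.093125) = 0.23714375
(I − A)⁻¹ = adj(I−A) / det(I−A) ≈
  [   1.8006     0.6815     0.8360     0.5935]
  [   0.9093     2.3641     1.1364     1.0843]
  [   0.3426     0.8908     1.5876     0.6984]
  [   0.3927     1.0210     0.8966     1.5697]
The output multiplier for sector j is the column-j sum of the Leontief inverse (I − A)⁻¹ = adj(I−A) / det(I−A).
Column 3 of adj(I−A): (0.198250, 0.269500, 0.376500, 0.212625); det(I−A) = 0.23714375.
m_3 = (0.198250 + 0.269500 + 0.376500 + 0.212625) / 0.23714375 = 1.056875 / 0.23714375 ≈ 4.457.

m_3 = 4.457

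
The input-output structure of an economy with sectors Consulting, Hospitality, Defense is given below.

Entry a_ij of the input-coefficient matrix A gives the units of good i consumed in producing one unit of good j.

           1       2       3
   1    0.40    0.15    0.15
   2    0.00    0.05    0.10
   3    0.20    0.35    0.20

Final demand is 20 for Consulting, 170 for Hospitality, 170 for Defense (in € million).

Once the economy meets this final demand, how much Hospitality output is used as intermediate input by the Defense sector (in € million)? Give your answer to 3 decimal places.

z_23 = 35.068

I − A =
  [   0.60    -0.15    -0.15]
  [   0.00     0.95    -0.10]
  [  -0.20    -0.35     0.80]
Cofactors of I−A, C_ij = (−1)^(i+j)·(minor ij) (rows/columns in the sector order above):
  C_11 = (0.95)(0.80) − (-0.10)(-0.35) = 0.7250
  C_12 = −[(0.00)(0.80) − (-0.10)(-0.20)] = 0.0200
  C_13 = (0.00)(-0.35) − (0.95)(-0.20) = 0.1900
  C_21 = −[(-0.15)(0.80) − (-0.15)(-0.35)] = 0.1725
  C_22 = (0.60)(0.80) − (-0.15)(-0.20) = 0.4500
  C_23 = −[(0.60)(-0.35) − (-0.15)(-0.20)] = 0.2400
  C_31 = (-0.15)(-0.10) − (-0.15)(0.95) = 0.1575
  C_32 = −[(0.60)(-0.10) − (-0.15)(0.00)] = 0.0600
  C_33 = (0.60)(0.95) − (-0.15)(0.00) = 0.5700
det(I−A) = Σ_j (I−A)_1j·C_1j = (0.60)(0.7250) + (-0.15)(0.0200) + (-0.15)(0.1900) = 0.4035
adj(I−A) = Cᵀ =
  [ 0.7250   0.1725   0.1575]
  [ 0.0200   0.4500   0.0600]
  [ 0.1900   0.2400   0.5700]
(I − A)⁻¹ = adj(I−A) / det(I−A) ≈
  [   1.7968     0.4275     0.3903]
  [   0.0496     1.1152     0.1487]
  [   0.4709     0.5948     1.4126]
First solve x = (I − A)⁻¹ d = adj(I−A)·d / det(I−A); in particular x_3 = (0.1900·20 + 0.2400·170 + 0.5700·170) / 0.4035 = 141.50 / 0.4035 ≈ 350.68154.
Intermediate flow from 2 to 3: z_23 = a_23 · x_3 = 0.10 × 141.50 / 0.4035 = 14.15 / 0.4035 ≈ 35.068.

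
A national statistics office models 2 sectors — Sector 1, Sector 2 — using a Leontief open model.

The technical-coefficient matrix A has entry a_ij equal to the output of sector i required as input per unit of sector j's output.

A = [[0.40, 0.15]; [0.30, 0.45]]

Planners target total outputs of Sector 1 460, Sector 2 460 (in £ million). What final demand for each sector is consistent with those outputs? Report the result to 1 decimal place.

d_1 = 207.0, d_2 = 115.0

I − A =
  [   0.60    -0.15]
  [  -0.30     0.55]
d = (I − A) x:
  d_1 = (+0.60)·460 + (-0.15)·460 = 207.0
  d_2 = (-0.30)·460 + (+0.55)·460 = 115.0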